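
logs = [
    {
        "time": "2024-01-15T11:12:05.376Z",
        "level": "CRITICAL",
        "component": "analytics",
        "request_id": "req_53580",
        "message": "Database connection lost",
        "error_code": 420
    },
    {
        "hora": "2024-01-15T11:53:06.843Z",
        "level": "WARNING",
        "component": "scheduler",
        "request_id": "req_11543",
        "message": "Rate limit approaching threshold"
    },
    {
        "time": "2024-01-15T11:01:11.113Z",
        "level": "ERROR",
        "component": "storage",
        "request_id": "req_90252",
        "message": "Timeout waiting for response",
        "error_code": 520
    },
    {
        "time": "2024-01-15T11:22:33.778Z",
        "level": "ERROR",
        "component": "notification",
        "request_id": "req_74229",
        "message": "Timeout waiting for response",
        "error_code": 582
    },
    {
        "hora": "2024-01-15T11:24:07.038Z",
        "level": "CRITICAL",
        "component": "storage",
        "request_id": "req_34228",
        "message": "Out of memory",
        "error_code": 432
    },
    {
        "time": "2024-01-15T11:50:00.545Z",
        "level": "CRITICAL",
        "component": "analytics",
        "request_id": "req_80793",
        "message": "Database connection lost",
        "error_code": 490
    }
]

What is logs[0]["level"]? "CRITICAL"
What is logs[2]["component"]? "storage"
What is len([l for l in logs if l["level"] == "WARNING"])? 1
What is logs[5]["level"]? "CRITICAL"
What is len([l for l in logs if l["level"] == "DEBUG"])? 0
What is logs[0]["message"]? "Database connection lost"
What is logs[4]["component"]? "storage"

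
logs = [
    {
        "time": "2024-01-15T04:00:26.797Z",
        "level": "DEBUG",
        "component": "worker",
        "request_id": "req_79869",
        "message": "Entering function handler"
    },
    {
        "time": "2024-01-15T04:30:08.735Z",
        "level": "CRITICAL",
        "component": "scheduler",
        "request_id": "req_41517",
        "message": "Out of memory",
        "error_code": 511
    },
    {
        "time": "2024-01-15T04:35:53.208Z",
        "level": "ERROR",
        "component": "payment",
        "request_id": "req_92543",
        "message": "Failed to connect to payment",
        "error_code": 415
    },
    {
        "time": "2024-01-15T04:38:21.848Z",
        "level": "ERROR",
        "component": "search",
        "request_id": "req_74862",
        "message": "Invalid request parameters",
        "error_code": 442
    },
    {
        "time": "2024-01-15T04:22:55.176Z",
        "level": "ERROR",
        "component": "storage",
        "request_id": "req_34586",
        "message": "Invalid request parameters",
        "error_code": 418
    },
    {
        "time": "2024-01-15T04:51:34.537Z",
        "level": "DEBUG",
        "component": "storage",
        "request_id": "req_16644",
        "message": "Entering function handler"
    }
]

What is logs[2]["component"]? "payment"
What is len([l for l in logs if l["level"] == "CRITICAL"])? 1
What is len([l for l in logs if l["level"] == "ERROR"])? 3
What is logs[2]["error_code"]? 415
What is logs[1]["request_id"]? "req_41517"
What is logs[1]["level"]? "CRITICAL"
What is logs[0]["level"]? "DEBUG"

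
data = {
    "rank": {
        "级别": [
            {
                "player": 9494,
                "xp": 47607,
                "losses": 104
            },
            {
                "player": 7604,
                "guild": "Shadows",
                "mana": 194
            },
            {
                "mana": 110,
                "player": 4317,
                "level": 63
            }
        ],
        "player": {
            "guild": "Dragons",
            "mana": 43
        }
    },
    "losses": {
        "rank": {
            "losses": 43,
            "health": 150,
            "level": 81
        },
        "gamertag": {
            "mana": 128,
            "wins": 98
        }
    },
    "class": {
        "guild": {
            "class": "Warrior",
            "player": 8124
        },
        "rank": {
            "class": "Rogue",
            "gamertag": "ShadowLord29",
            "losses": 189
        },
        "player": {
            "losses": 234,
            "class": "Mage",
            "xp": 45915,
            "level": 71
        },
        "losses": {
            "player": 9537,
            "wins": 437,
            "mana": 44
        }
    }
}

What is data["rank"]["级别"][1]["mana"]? 194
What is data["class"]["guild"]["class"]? "Warrior"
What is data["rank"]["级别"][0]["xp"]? 47607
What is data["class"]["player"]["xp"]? 45915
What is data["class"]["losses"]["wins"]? 437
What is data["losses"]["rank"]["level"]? 81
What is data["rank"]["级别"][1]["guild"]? "Shadows"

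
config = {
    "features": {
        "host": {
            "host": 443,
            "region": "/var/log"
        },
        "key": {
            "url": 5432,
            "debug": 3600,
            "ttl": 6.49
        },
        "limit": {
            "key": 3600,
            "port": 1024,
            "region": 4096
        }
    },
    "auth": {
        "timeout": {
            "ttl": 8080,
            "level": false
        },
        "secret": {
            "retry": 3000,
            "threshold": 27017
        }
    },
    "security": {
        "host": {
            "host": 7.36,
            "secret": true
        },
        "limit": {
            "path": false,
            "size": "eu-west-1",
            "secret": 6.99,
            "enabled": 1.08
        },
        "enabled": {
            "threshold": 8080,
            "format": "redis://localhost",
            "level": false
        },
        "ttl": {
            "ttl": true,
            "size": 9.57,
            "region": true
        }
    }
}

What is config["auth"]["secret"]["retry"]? 3000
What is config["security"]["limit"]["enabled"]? 1.08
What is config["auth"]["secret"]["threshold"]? 27017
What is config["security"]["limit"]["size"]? "eu-west-1"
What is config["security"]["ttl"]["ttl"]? True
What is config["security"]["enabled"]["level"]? False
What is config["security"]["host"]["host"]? 7.36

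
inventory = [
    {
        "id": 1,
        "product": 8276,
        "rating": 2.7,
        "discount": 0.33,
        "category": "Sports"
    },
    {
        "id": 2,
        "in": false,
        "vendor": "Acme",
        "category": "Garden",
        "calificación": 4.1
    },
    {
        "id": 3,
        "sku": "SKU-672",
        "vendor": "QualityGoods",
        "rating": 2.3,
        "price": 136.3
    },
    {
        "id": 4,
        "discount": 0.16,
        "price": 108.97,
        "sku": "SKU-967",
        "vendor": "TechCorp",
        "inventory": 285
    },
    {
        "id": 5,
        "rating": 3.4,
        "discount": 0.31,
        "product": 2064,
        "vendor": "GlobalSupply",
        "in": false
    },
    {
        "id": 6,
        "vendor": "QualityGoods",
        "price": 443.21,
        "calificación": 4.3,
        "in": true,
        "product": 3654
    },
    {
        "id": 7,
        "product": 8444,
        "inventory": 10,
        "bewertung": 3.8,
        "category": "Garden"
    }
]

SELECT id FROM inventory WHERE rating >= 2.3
[1, 3, 5]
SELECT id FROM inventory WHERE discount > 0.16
[1, 5]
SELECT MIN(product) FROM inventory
2064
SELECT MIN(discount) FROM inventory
0.16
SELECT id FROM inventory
[1, 2, 3, 4, 5, 6, 7]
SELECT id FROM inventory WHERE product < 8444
[1, 5, 6]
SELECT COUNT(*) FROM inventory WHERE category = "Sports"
1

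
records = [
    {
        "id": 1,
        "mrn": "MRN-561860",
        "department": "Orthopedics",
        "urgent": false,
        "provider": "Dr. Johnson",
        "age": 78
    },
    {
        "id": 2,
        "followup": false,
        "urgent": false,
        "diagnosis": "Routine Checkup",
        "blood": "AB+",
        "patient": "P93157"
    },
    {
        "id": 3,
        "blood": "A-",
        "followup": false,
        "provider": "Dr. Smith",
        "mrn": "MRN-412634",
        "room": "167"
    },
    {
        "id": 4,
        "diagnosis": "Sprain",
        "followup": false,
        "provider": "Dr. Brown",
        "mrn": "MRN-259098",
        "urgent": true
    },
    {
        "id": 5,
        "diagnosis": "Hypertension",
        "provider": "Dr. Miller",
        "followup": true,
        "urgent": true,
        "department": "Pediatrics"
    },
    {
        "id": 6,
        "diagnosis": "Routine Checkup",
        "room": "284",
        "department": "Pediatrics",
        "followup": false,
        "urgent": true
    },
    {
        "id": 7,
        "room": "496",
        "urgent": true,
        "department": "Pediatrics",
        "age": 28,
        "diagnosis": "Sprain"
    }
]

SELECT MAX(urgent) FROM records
True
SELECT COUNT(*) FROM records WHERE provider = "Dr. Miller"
1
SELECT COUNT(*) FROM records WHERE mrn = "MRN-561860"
1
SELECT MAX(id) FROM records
7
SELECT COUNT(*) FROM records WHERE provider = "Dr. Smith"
1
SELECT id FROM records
[1, 2, 3, 4, 5, 6, 7]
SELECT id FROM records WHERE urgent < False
[]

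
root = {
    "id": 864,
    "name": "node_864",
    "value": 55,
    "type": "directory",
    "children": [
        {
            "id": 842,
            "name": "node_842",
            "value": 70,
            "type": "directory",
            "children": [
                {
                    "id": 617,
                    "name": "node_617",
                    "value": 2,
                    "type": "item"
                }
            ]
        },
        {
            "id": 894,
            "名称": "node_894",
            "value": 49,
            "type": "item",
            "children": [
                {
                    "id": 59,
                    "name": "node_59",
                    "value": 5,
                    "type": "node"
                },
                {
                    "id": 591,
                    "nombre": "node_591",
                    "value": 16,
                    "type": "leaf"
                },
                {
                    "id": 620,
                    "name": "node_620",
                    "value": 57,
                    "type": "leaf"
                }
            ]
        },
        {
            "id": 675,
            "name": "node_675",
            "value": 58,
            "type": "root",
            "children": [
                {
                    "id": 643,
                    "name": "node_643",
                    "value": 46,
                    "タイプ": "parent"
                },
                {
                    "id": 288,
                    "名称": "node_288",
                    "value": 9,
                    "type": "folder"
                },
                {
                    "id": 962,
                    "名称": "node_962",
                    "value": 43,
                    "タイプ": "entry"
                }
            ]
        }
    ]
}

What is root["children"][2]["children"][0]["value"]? 46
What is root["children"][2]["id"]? 675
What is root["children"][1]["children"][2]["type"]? "leaf"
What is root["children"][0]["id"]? 842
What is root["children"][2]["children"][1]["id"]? 288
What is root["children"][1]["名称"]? "node_894"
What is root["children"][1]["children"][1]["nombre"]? "node_591"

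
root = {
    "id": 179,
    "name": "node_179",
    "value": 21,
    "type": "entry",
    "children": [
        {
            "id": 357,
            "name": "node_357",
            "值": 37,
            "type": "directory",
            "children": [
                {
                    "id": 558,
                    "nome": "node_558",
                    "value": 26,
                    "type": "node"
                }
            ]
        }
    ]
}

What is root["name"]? "node_179"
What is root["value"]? 21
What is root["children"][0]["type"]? "directory"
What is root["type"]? "entry"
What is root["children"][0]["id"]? 357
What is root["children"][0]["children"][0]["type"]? "node"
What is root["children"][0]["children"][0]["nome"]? "node_558"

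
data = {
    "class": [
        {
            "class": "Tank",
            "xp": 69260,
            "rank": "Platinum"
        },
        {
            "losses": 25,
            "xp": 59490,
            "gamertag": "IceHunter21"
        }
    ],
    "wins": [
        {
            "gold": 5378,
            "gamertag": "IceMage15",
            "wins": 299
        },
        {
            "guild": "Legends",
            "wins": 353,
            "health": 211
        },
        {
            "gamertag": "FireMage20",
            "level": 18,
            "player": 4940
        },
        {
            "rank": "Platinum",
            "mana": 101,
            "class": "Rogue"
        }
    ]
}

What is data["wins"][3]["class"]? "Rogue"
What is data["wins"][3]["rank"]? "Platinum"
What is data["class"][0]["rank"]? "Platinum"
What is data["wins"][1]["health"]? 211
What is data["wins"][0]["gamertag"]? "IceMage15"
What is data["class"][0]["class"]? "Tank"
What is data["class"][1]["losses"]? 25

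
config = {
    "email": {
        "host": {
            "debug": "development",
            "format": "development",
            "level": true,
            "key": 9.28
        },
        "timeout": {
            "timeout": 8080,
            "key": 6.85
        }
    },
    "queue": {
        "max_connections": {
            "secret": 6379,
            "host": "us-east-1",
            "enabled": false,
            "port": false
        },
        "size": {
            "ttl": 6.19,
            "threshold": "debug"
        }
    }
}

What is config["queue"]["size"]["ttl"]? 6.19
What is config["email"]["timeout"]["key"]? 6.85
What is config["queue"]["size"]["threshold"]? "debug"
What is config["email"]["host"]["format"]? "development"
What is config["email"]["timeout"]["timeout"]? 8080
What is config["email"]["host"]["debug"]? "development"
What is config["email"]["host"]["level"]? True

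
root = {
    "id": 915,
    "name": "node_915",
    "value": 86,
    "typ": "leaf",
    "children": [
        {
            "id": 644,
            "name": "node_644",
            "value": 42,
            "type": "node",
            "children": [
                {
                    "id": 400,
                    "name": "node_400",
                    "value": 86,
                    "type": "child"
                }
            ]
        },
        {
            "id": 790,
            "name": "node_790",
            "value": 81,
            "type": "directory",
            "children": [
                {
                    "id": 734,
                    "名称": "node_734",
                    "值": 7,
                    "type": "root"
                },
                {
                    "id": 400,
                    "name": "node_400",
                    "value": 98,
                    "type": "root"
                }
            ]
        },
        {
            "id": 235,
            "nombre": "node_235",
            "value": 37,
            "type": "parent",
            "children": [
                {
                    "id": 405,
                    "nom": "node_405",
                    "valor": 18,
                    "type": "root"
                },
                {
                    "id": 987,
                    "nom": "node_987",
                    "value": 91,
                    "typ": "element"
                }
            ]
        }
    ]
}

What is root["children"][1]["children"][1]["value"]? 98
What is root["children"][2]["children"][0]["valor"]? 18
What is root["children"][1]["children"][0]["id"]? 734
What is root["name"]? "node_915"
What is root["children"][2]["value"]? 37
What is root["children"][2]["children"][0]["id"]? 405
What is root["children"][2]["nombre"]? "node_235"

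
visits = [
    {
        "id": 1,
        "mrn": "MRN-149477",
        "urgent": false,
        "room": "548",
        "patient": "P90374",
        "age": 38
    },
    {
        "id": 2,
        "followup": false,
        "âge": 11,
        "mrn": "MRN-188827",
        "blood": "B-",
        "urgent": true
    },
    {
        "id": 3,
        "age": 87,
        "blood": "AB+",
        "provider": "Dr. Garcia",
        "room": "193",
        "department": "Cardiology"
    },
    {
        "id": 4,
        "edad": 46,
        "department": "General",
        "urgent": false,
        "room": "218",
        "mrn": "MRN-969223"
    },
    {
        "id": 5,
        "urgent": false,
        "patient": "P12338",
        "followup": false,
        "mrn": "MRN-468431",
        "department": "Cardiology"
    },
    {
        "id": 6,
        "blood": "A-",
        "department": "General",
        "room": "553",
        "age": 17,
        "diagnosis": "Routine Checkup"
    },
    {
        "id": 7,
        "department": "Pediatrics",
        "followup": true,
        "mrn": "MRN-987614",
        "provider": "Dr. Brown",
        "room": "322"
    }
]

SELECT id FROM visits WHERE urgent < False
[]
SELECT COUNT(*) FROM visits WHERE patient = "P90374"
1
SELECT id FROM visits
[1, 2, 3, 4, 5, 6, 7]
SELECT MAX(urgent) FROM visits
True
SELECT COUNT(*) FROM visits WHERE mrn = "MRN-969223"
1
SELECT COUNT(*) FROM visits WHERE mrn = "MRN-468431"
1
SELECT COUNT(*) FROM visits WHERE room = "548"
1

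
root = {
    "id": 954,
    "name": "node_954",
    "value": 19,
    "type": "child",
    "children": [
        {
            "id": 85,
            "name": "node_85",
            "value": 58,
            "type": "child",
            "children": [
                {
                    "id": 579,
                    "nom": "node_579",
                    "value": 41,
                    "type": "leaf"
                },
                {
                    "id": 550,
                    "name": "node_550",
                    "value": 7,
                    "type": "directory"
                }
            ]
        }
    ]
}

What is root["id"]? 954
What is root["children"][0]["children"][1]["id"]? 550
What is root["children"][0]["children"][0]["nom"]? "node_579"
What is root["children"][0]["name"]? "node_85"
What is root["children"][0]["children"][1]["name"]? "node_550"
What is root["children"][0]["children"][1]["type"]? "directory"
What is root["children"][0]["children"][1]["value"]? 7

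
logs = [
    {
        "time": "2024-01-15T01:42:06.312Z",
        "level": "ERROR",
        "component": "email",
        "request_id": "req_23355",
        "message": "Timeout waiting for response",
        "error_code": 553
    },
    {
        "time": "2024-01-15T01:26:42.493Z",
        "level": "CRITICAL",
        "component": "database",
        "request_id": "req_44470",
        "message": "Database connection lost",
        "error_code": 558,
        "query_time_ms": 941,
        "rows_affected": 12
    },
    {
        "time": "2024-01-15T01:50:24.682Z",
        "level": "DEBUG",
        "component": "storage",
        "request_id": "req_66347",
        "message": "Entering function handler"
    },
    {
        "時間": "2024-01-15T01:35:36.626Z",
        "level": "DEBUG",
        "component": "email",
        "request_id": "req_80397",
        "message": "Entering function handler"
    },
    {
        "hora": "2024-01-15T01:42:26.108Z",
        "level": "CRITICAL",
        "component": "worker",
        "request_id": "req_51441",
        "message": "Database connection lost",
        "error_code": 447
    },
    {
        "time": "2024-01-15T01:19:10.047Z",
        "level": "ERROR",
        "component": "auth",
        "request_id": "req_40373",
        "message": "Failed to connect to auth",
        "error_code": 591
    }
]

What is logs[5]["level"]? "ERROR"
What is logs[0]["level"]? "ERROR"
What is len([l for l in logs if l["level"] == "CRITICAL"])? 2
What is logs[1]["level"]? "CRITICAL"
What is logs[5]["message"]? "Failed to connect to auth"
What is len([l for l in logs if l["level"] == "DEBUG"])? 2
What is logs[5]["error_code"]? 591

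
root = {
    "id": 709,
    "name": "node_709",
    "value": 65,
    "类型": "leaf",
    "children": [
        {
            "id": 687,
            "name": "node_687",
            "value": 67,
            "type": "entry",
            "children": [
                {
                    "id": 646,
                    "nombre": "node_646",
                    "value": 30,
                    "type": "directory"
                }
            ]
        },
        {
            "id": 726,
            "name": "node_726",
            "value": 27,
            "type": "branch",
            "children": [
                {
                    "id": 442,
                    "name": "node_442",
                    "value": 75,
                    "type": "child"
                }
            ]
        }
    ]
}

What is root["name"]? "node_709"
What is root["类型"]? "leaf"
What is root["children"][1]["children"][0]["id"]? 442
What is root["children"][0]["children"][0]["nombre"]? "node_646"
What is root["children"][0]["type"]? "entry"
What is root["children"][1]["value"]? 27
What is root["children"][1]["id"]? 726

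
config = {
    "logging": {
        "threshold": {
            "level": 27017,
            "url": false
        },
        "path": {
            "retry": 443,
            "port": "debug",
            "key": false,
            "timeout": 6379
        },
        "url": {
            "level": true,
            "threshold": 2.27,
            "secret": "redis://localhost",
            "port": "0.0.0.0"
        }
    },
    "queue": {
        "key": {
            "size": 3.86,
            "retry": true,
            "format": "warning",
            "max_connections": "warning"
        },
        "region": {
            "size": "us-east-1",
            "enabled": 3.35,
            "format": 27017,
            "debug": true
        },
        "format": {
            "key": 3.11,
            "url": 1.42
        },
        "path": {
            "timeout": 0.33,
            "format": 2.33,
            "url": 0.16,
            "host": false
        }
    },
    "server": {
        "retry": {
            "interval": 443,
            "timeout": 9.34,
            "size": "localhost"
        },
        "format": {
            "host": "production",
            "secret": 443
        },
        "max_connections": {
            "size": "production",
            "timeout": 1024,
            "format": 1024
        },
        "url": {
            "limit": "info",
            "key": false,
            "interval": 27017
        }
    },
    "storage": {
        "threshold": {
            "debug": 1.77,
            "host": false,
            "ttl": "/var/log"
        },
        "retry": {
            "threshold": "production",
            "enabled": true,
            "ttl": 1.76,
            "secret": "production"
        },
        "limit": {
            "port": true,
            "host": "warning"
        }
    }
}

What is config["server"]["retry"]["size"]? "localhost"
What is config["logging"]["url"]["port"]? "0.0.0.0"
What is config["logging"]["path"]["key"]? False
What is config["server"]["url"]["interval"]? 27017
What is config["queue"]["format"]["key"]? 3.11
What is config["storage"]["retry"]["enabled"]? True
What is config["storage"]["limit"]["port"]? True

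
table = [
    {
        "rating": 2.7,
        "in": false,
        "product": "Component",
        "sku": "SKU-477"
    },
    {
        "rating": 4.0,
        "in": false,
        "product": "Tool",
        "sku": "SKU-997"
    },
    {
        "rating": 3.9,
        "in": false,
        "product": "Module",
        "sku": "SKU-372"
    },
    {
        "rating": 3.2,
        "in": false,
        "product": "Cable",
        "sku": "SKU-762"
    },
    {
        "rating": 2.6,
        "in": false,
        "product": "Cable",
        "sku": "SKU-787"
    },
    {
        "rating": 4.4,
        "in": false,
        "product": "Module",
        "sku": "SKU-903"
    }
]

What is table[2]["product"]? "Module"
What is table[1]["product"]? "Tool"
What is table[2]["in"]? False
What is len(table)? 6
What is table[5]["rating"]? 4.4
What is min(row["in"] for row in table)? False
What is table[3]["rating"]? 3.2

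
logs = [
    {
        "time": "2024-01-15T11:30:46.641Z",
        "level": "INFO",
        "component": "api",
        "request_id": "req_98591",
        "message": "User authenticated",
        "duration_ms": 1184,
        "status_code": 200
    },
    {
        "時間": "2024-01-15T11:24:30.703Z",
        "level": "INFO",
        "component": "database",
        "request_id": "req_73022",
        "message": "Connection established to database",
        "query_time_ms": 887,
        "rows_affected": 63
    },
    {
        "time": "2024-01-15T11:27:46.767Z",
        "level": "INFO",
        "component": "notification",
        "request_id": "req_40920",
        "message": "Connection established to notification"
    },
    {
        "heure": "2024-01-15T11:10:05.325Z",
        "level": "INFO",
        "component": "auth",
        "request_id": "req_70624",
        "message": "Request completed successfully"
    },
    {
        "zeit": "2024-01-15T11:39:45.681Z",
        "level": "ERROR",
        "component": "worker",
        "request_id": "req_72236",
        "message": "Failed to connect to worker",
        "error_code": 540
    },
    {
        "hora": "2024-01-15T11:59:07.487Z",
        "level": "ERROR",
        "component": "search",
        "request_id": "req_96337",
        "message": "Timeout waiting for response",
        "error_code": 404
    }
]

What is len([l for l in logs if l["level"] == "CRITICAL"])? 0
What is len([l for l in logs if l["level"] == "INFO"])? 4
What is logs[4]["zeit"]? "2024-01-15T11:39:45.681Z"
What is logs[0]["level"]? "INFO"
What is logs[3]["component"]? "auth"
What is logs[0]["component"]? "api"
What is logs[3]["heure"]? "2024-01-15T11:10:05.325Z"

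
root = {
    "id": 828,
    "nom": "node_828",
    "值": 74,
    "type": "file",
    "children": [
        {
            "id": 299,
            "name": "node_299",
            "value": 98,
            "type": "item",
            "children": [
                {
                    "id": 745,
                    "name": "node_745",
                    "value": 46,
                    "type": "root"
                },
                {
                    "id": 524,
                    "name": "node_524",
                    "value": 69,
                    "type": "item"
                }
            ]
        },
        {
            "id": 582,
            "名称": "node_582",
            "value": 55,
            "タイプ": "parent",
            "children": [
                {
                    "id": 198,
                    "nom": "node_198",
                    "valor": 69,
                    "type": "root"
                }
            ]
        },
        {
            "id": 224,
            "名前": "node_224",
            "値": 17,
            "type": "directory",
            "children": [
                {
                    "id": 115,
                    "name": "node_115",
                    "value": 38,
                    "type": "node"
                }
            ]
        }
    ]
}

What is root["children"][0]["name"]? "node_299"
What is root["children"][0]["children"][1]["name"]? "node_524"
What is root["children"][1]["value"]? 55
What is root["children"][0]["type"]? "item"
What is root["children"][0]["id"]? 299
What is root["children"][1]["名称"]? "node_582"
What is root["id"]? 828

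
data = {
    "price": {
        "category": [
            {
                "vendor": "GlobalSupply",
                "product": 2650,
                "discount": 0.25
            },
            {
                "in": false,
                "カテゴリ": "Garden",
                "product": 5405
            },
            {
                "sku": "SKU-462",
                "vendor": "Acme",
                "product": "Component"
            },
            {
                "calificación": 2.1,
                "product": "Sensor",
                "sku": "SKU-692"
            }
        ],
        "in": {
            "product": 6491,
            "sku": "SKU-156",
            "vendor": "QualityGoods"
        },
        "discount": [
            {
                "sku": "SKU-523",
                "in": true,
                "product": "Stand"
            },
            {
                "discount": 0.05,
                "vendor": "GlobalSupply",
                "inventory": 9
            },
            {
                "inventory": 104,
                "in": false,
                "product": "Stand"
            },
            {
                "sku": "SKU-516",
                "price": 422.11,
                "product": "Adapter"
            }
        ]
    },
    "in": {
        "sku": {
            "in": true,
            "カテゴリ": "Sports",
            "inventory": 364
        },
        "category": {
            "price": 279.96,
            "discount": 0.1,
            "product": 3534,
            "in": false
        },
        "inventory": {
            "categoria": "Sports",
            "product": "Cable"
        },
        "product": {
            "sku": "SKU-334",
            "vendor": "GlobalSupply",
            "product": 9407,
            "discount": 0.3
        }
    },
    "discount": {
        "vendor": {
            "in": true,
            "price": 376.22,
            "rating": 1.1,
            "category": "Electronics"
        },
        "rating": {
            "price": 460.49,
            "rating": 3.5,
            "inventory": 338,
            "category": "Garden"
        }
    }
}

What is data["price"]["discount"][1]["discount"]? 0.05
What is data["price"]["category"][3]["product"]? "Sensor"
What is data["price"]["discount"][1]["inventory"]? 9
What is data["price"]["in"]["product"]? 6491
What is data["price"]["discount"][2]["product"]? "Stand"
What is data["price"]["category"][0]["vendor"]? "GlobalSupply"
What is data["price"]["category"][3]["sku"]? "SKU-692"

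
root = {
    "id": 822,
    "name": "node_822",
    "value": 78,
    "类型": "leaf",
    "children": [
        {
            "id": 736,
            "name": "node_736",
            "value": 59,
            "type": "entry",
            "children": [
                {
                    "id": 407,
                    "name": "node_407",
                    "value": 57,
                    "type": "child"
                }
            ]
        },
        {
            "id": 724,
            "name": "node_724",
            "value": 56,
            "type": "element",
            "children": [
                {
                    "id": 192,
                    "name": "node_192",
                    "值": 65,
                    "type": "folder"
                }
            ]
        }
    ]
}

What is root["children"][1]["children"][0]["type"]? "folder"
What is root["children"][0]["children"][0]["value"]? 57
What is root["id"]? 822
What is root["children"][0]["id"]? 736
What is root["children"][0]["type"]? "entry"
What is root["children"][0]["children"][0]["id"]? 407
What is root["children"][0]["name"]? "node_736"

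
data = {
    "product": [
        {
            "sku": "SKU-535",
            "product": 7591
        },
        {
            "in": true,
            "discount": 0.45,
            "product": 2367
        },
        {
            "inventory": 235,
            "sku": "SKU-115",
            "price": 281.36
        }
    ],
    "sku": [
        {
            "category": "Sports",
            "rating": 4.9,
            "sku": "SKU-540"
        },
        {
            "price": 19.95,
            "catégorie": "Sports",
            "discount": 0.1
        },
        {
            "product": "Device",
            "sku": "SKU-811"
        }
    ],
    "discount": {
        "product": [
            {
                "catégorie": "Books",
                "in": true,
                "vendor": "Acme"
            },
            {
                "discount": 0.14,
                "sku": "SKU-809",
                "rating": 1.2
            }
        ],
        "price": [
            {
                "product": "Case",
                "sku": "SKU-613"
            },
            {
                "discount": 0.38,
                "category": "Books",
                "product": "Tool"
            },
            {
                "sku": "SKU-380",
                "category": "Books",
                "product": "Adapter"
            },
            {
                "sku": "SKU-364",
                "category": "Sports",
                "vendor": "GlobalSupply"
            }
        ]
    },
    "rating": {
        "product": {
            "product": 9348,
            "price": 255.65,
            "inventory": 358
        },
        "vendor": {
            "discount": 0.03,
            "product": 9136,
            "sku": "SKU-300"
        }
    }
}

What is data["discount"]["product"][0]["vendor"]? "Acme"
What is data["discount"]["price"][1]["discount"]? 0.38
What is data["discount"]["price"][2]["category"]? "Books"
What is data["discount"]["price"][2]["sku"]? "SKU-380"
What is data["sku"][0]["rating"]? 4.9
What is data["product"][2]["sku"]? "SKU-115"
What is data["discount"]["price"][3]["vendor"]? "GlobalSupply"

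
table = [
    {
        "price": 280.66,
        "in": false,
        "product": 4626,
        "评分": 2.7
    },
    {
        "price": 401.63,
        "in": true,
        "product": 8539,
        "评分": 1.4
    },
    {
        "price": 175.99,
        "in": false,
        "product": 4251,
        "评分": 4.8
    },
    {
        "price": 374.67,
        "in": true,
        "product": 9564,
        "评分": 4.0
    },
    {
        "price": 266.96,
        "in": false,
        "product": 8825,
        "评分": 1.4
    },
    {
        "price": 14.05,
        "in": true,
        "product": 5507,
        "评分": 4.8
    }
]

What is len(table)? 6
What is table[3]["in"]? True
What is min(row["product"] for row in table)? 4251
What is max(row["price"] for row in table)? 401.63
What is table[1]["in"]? True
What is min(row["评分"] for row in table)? 1.4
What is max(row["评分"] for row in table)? 4.8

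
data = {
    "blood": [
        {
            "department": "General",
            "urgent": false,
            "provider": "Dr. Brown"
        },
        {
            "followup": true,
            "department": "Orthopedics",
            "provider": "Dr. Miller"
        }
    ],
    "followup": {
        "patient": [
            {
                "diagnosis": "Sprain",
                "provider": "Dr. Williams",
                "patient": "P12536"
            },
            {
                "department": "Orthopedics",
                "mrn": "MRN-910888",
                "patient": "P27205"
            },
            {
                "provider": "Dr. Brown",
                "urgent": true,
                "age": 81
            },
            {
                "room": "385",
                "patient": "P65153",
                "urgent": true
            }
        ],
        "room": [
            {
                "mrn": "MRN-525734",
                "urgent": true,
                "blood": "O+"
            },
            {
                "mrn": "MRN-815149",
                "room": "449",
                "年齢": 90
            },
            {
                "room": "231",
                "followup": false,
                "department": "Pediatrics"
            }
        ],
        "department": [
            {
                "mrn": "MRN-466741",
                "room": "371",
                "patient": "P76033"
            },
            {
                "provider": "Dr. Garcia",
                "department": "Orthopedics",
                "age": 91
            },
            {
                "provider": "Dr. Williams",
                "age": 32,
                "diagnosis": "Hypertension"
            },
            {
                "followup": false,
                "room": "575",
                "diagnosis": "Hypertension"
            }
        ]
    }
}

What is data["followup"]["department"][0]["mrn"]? "MRN-466741"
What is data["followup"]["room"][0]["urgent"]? True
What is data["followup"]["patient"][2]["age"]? 81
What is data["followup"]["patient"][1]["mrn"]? "MRN-910888"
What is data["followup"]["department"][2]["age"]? 32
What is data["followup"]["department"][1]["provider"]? "Dr. Garcia"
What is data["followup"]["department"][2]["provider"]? "Dr. Williams"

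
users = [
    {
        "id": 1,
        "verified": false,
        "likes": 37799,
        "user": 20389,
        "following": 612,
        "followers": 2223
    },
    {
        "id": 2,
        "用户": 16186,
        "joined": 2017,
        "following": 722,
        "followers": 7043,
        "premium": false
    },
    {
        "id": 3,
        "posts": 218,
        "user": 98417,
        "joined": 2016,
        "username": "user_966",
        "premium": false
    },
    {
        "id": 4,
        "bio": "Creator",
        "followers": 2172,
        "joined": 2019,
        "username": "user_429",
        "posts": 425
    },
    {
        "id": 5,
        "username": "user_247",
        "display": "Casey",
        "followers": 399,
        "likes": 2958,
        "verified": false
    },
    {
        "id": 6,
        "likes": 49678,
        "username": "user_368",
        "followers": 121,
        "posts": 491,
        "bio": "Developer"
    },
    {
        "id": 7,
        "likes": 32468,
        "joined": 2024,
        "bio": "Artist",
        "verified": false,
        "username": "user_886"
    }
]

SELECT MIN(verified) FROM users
False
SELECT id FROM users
[1, 2, 3, 4, 5, 6, 7]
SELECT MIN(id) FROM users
1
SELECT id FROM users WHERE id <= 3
[1, 2, 3]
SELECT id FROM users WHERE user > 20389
[3]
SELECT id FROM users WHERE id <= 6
[1, 2, 3, 4, 5, 6]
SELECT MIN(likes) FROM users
2958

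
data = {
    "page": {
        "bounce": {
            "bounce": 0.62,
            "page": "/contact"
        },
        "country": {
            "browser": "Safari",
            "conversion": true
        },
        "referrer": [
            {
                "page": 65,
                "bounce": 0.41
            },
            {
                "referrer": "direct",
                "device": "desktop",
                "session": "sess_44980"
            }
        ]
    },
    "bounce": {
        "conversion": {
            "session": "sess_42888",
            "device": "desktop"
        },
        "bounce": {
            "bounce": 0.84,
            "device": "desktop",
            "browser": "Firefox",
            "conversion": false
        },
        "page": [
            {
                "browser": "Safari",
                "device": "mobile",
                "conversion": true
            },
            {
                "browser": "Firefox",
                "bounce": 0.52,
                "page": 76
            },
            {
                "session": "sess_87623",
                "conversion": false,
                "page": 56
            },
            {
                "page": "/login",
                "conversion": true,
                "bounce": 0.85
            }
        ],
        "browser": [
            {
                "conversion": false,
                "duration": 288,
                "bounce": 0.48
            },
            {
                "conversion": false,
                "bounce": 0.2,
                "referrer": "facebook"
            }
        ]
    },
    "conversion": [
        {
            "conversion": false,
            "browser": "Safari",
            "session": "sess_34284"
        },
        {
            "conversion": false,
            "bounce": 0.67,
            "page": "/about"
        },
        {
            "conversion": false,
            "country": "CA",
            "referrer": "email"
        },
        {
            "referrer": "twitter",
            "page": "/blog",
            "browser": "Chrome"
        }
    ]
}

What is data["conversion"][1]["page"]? "/about"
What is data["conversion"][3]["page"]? "/blog"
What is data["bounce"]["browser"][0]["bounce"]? 0.48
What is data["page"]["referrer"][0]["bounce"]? 0.41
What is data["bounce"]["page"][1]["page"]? 76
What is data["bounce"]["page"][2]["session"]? "sess_87623"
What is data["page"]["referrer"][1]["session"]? "sess_44980"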